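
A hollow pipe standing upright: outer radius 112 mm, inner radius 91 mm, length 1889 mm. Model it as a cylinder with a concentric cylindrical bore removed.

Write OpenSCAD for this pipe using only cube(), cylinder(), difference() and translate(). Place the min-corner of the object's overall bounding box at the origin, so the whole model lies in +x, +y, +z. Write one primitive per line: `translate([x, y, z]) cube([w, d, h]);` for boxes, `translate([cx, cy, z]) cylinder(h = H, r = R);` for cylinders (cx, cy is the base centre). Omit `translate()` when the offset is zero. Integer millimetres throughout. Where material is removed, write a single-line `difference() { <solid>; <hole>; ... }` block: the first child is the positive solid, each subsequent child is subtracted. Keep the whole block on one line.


difference() { translate([112, 112, 0]) cylinder(h = 1889, r = 112); translate([112, 112, 0]) cylinder(h = 1889, r = 91); }


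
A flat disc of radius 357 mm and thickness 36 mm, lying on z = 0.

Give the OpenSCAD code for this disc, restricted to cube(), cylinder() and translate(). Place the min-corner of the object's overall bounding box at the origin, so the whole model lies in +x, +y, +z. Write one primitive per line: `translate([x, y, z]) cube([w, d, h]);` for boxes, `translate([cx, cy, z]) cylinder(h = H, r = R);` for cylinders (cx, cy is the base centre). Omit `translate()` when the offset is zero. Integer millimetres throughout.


translate([357, 357, 0]) cylinder(h = 36, r = 357);


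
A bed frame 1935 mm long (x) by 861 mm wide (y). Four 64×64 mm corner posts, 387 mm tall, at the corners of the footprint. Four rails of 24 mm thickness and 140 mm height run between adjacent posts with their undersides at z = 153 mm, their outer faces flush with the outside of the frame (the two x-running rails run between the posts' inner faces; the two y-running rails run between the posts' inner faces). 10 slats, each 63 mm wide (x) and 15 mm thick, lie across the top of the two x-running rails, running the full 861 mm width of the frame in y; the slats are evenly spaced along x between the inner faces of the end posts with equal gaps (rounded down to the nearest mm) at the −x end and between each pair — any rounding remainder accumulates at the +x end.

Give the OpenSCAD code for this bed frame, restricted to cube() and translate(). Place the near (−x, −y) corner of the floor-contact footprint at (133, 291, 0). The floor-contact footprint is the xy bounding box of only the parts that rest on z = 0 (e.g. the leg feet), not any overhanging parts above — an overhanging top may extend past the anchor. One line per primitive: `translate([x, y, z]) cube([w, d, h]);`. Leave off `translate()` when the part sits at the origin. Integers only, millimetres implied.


translate([133, 291, 0]) cube([64, 64, 387]);
translate([133, 1088, 0]) cube([64, 64, 387]);
translate([2004, 291, 0]) cube([64, 64, 387]);
translate([2004, 1088, 0]) cube([64, 64, 387]);
translate([197, 291, 153]) cube([1807, 24, 140]);
translate([197, 1128, 153]) cube([1807, 24, 140]);
translate([133, 355, 153]) cube([24, 733, 140]);
translate([2044, 355, 153]) cube([24, 733, 140]);
translate([304, 291, 293]) cube([63, 861, 15]);
translate([474, 291, 293]) cube([63, 861, 15]);
translate([644, 291, 293]) cube([63, 861, 15]);
translate([814, 291, 293]) cube([63, 861, 15]);
translate([984, 291, 293]) cube([63, 861, 15]);
translate([1154, 291, 293]) cube([63, 861, 15]);
translate([1324, 291, 293]) cube([63, 861, 15]);
translate([1494, 291, 293]) cube([63, 861, 15]);
translate([1664, 291, 293]) cube([63, 861, 15]);
translate([1834, 291, 293]) cube([63, 861, 15]);


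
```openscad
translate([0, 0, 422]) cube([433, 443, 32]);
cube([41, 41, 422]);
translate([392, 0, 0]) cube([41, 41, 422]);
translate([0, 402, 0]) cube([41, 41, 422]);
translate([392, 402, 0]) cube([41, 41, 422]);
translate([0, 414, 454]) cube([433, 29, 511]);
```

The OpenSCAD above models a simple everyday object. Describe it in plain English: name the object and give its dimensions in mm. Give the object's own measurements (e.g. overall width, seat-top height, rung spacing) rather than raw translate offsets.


A chair. The seat is a 433×443×32 mm slab with its top at z = 454 mm, on four 41×41 mm corner legs (flush with the seat edges, standing on z = 0). A flat backrest 29 mm thick, 511 mm tall, spans the full seat width and rises from the seat top along its +y edge, rear face flush with the rear of the seat.


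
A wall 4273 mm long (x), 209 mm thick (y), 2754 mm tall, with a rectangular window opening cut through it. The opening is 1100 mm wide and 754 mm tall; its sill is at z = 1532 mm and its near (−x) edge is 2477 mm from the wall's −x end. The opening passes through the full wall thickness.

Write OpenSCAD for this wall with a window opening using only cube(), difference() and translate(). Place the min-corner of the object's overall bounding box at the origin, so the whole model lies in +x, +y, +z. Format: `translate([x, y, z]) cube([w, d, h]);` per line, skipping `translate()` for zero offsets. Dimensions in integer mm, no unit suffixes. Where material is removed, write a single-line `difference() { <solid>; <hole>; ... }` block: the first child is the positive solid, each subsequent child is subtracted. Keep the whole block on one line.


difference() { cube([4273, 209, 2754]); translate([2477, 0, 1532]) cube([1100, 209, 754]); }


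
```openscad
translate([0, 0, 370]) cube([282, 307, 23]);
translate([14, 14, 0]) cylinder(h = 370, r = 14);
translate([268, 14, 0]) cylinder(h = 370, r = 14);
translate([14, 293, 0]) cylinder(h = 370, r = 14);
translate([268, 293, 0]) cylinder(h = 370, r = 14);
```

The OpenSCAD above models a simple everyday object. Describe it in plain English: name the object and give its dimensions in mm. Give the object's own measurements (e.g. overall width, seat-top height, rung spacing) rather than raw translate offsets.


A simple wooden stool: a rectangular seat 282 mm (x) by 307 mm (y), 23 mm thick, top face at z = 393 mm, on four round legs, each 28 mm in diameter. The legs rest on z = 0, each leg's axis is inset half a diameter from the nearest pair of seat edges (so the leg's bounding box is flush with the corner).


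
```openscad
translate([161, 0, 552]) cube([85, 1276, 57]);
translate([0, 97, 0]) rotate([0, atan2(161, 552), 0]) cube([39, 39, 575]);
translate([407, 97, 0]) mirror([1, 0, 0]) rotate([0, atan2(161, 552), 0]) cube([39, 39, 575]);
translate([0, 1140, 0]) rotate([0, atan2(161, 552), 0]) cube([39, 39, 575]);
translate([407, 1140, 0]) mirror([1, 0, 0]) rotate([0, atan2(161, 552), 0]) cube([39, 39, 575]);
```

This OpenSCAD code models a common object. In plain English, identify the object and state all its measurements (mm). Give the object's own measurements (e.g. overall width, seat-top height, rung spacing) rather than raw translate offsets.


A sawhorse. A 85×1276×57 mm beam (x, y, z) sits on two A-frame leg pairs. Each pair is two raked legs of 39×39 mm section (39 mm along y) splaying symmetrically in x. Each leg rises 552 mm vertically over 161 mm of horizontal reach and is 575 mm long along its own axis. Every leg's outer bottom edge rests on the floor and its outer top edge meets a bottom edge of the beam — the left legs (tilting toward +x) meet the beam's −x bottom edge, the right legs (their mirror images, tilting toward −x) meet its +x bottom edge — so the leg tops tuck under the beam, the beam's underside is 552 mm above the floor, and the feet are 407 mm apart outside-to-outside with the beam centred between them. The two leg pairs are set in 97 mm from either end of the beam.


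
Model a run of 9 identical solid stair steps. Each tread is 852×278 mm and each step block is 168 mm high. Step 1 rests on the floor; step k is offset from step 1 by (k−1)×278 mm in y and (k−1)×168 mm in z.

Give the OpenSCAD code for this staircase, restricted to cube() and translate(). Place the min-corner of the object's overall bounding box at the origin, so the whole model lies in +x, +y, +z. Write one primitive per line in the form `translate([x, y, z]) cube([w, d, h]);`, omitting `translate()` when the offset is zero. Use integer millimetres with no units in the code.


cube([852, 278, 168]);
translate([0, 278, 168]) cube([852, 278, 168]);
translate([0, 556, 336]) cube([852, 278, 168]);
translate([0, 834, 504]) cube([852, 278, 168]);
translate([0, 1112, 672]) cube([852, 278, 168]);
translate([0, 1390, 840]) cube([852, 278, 168]);
translate([0, 1668, 1008]) cube([852, 278, 168]);
translate([0, 1946, 1176]) cube([852, 278, 168]);
translate([0, 2224, 1344]) cube([852, 278, 168]);


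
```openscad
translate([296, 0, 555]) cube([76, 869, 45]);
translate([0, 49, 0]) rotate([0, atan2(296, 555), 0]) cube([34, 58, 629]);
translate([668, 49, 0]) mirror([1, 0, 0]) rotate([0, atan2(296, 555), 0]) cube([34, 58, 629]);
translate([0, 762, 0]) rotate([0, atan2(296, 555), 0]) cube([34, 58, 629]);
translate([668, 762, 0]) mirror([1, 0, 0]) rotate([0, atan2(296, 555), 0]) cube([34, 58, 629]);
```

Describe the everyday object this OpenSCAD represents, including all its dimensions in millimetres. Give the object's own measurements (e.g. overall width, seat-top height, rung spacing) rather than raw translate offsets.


A sawhorse. A 76×869×45 mm beam (x, y, z) sits on two A-frame leg pairs. Each pair is two raked legs of 34×58 mm section (58 mm along y) splaying symmetrically in x. Each leg rises 555 mm vertically over 296 mm of horizontal reach and is 629 mm long along its own axis. Every leg's outer bottom edge rests on the floor and its outer top edge meets a bottom edge of the beam — the left legs (tilting toward +x) meet the beam's −x bottom edge, the right legs (their mirror images, tilting toward −x) meet its +x bottom edge — so the leg tops tuck under the beam, the beam's underside is 555 mm above the floor, and the feet are 668 mm apart outside-to-outside with the beam centred between them. The two leg pairs are set in 49 mm from either end of the beam.


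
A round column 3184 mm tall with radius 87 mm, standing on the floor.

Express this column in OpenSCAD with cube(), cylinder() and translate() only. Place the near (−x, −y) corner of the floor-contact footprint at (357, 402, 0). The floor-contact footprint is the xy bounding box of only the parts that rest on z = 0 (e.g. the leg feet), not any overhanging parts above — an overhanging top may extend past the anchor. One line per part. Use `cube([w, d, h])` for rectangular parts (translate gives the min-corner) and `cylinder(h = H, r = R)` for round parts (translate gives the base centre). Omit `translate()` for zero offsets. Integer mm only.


translate([444, 489, 0]) cylinder(h = 3184, r = 87);


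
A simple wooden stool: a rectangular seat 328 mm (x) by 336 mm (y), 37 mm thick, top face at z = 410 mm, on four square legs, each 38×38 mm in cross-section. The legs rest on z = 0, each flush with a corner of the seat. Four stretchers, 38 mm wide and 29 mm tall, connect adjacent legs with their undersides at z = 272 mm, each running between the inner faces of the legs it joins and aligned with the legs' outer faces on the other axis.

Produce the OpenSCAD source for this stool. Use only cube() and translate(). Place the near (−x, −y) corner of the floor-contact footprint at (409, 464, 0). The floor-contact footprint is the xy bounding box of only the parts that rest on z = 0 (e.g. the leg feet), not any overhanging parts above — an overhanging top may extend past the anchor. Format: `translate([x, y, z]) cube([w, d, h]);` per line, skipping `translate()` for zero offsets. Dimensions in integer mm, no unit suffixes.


translate([409, 464, 373]) cube([328, 336, 37]);
translate([409, 464, 0]) cube([38, 38, 373]);
translate([699, 464, 0]) cube([38, 38, 373]);
translate([409, 762, 0]) cube([38, 38, 373]);
translate([699, 762, 0]) cube([38, 38, 373]);
translate([447, 464, 272]) cube([252, 38, 29]);
translate([447, 762, 272]) cube([252, 38, 29]);
translate([409, 502, 272]) cube([38, 260, 29]);
translate([699, 502, 272]) cube([38, 260, 29]);


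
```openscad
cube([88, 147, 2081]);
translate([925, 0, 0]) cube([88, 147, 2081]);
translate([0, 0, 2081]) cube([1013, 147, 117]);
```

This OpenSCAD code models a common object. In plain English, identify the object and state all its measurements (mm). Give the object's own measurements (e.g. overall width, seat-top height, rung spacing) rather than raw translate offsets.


A door frame. The clear opening is 837 mm wide and 2081 mm high. Two 88 mm wide jambs, 147 mm deep, stand either side of the opening from the floor to the top of the opening. A 117 mm thick head sits across the top of both jambs, spanning the full outside width of the frame.


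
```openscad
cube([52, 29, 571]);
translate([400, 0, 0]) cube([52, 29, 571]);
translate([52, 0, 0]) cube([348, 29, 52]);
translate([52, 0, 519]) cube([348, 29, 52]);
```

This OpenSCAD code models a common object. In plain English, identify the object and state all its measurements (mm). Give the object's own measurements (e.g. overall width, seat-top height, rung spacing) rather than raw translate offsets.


A rectangular picture frame lying in the x–z plane (depth along y). The opening is 348 mm wide (x) by 467 mm tall (z), surrounded by a border 52 mm wide on all four sides. The frame is 29 mm deep and is made of two full-height vertical stiles with two horizontal rails fitted between them.


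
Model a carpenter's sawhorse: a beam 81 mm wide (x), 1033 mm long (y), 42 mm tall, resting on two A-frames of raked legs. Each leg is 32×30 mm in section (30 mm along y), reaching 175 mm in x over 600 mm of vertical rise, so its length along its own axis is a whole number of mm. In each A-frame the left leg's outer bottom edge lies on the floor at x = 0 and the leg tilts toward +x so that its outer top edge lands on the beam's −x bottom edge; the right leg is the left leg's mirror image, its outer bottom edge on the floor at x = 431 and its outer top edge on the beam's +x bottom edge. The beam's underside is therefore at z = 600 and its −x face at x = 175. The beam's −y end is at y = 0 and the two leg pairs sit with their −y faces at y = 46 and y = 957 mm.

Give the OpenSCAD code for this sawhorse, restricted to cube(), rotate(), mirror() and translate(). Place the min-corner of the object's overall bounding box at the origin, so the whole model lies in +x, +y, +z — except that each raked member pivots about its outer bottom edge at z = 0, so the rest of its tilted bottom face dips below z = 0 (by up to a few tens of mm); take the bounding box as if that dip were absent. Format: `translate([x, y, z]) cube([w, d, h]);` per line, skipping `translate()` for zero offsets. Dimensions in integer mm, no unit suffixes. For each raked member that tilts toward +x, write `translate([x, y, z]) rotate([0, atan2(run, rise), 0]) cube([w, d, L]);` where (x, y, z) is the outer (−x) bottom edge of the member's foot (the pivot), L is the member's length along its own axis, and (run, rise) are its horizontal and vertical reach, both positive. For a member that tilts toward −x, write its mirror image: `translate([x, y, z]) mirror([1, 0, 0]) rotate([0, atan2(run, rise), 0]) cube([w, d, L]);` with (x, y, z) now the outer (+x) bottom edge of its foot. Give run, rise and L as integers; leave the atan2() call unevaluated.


translate([175, 0, 600]) cube([81, 1033, 42]);
translate([0, 46, 0]) rotate([0, atan2(175, 600), 0]) cube([32, 30, 625]);
translate([431, 46, 0]) mirror([1, 0, 0]) rotate([0, atan2(175, 600), 0]) cube([32, 30, 625]);
translate([0, 957, 0]) rotate([0, atan2(175, 600), 0]) cube([32, 30, 625]);
translate([431, 957, 0]) mirror([1, 0, 0]) rotate([0, atan2(175, 600), 0]) cube([32, 30, 625]);


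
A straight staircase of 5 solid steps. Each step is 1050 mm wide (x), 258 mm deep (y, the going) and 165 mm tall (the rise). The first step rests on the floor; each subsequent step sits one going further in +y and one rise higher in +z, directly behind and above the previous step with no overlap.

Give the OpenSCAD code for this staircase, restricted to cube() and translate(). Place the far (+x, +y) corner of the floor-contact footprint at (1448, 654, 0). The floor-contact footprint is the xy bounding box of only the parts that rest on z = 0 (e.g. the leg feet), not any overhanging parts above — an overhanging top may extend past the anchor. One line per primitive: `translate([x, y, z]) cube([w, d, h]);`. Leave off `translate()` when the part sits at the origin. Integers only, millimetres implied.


translate([398, 396, 0]) cube([1050, 258, 165]);
translate([398, 654, 165]) cube([1050, 258, 165]);
translate([398, 912, 330]) cube([1050, 258, 165]);
translate([398, 1170, 495]) cube([1050, 258, 165]);
translate([398, 1428, 660]) cube([1050, 258, 165]);


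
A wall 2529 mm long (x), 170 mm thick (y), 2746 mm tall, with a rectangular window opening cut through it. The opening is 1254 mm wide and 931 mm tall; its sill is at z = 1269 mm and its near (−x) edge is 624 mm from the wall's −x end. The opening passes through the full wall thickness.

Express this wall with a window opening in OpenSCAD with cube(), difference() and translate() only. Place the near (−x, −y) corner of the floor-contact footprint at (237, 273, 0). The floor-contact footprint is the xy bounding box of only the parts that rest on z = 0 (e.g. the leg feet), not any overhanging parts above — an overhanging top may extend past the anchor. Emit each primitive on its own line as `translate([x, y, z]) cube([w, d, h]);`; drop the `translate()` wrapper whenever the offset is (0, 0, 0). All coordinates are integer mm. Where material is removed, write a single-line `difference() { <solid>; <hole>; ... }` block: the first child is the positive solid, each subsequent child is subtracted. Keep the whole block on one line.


difference() { translate([237, 273, 0]) cube([2529, 170, 2746]); translate([861, 273, 1269]) cube([1254, 170, 931]); }


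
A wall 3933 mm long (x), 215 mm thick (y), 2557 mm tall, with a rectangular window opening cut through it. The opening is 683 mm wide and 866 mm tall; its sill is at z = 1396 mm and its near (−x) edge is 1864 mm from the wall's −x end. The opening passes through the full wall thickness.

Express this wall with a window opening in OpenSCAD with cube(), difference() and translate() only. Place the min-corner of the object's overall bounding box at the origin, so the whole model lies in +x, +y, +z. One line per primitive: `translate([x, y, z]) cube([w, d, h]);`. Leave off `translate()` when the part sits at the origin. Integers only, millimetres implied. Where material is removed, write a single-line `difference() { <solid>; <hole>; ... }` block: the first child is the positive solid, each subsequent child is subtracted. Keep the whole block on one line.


difference() { cube([3933, 215, 2557]); translate([1864, 0, 1396]) cube([683, 215, 866]); }


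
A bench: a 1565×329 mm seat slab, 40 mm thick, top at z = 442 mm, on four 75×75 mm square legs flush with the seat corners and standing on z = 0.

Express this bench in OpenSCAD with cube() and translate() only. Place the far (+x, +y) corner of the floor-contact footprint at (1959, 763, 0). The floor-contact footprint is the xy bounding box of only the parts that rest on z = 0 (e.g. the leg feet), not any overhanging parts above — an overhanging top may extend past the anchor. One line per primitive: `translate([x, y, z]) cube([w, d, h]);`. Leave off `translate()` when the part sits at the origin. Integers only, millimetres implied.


translate([394, 434, 402]) cube([1565, 329, 40]);
translate([394, 434, 0]) cube([75, 75, 402]);
translate([394, 688, 0]) cube([75, 75, 402]);
translate([1884, 434, 0]) cube([75, 75, 402]);
translate([1884, 688, 0]) cube([75, 75, 402]);


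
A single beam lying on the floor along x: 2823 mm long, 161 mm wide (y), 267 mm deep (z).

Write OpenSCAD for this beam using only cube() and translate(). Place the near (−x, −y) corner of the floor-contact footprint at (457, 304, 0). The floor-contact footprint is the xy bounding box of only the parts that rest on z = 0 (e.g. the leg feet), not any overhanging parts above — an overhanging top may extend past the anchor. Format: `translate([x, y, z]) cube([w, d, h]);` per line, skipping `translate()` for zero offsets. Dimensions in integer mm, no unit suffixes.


translate([457, 304, 0]) cube([2823, 161, 267]);


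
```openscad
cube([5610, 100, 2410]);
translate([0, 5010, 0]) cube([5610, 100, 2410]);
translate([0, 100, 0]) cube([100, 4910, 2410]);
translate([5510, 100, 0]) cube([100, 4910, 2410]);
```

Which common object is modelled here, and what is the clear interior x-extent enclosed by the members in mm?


A house (or room) frame. The interior width is 5410 mm.

Four 2410 mm walls enclosing a rectangle with no floor or roof — a room or house frame. Outside width is 5610 mm and wall thickness is 100 mm, so the interior width is 5610 − 2 × 100 = 5410 mm.


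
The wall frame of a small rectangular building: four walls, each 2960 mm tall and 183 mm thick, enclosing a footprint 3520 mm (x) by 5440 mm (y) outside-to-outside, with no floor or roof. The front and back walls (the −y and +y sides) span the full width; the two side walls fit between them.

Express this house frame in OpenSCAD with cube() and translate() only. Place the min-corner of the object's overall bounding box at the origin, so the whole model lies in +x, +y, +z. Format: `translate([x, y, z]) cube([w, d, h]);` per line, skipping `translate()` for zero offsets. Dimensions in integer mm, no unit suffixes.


cube([3520, 183, 2960]);
translate([0, 5257, 0]) cube([3520, 183, 2960]);
translate([0, 183, 0]) cube([183, 5074, 2960]);
translate([3337, 183, 0]) cube([183, 5074, 2960]);


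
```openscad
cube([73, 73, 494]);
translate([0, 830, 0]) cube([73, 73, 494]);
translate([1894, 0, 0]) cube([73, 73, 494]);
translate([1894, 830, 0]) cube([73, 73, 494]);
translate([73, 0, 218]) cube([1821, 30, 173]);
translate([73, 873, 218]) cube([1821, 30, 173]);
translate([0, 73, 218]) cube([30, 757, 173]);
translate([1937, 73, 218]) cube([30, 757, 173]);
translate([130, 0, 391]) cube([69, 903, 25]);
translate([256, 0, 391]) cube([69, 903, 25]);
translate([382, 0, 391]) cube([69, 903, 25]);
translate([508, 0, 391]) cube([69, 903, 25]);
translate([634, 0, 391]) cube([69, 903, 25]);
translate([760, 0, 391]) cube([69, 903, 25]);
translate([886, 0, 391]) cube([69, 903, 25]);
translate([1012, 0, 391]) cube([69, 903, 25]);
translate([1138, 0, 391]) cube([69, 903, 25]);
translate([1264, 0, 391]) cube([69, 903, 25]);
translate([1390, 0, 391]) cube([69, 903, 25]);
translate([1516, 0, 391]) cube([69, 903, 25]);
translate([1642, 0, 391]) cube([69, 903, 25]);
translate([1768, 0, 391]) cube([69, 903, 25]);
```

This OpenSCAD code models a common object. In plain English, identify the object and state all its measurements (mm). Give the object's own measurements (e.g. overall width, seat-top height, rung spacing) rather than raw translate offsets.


A bed frame 1967 mm long (x) by 903 mm wide (y). Four 73×73 mm corner posts, 494 mm tall, at the corners of the footprint. Four rails of 30 mm thickness and 173 mm height run between adjacent posts with their undersides at z = 218 mm, their outer faces flush with the outside of the frame (the two x-running rails run between the posts' inner faces; the two y-running rails run between the posts' inner faces). 14 slats, each 69 mm wide (x) and 25 mm thick, lie across the top of the two x-running rails, running the full 903 mm width of the frame in y; along x they sit between the end posts with a 57 mm gap after the −x posts and between neighbouring slats and before the +x posts.


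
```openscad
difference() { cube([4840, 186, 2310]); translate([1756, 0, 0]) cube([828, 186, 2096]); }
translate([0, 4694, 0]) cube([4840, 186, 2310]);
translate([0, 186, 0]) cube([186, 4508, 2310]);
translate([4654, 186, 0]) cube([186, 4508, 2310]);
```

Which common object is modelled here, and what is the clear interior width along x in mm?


A single room. The interior width is 4468 mm.

Four walls enclosing a rectangle with a door in the front wall — a room. Outside width 4840 minus two 186 mm walls gives 4468 mm.


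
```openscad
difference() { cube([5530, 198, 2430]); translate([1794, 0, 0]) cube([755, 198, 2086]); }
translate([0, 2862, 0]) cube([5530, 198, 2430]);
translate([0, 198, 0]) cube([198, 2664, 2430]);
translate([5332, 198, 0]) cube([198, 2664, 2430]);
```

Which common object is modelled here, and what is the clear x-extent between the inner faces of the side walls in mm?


A single room. The interior width is 5134 mm.

Four walls enclosing a rectangle with a door in the front wall — a room. Outside width 5530 minus two 198 mm walls gives 5134 mm.


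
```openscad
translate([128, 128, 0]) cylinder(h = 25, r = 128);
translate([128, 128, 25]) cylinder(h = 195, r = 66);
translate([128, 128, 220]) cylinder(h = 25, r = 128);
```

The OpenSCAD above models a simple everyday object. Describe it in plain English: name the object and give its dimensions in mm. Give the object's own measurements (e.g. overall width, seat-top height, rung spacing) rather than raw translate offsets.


A spool: two coaxial disc flanges of radius 128 mm and thickness 25 mm, joined by a core cylinder of radius 66 mm and height 195 mm. The lower flange rests on z = 0 and the three cylinders share a vertical axis.


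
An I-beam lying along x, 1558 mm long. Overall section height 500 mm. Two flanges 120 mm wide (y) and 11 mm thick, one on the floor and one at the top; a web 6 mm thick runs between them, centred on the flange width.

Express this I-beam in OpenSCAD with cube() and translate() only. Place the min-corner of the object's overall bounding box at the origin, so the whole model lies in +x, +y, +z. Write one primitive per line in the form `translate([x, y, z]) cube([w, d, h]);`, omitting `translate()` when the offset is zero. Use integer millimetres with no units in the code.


cube([1558, 120, 11]);
translate([0, 57, 11]) cube([1558, 6, 478]);
translate([0, 0, 489]) cube([1558, 120, 11]);


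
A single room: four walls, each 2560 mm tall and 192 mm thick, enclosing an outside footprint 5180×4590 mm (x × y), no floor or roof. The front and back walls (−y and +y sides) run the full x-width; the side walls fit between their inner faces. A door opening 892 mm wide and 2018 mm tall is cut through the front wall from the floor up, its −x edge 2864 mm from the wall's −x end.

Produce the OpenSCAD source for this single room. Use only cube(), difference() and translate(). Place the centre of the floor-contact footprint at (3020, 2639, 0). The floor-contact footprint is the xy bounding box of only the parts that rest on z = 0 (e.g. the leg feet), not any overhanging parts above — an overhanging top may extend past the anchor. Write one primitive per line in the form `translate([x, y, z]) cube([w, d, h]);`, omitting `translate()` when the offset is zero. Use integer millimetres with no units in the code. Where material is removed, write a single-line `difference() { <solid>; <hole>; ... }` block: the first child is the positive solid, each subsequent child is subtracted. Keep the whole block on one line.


difference() { translate([430, 344, 0]) cube([5180, 192, 2560]); translate([3294, 344, 0]) cube([892, 192, 2018]); }
translate([430, 4742, 0]) cube([5180, 192, 2560]);
translate([430, 536, 0]) cube([192, 4206, 2560]);
translate([5418, 536, 0]) cube([192, 4206, 2560]);


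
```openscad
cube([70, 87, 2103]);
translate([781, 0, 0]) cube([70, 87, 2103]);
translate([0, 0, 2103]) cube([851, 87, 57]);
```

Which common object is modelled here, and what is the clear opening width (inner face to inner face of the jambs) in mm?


A door frame. The clear opening width is 711 mm.

Two 2103 mm tall posts with a header on top — a door frame. The left jamb is 70 mm wide at x = 0; the right jamb starts at x = 781. The clear opening is 781 − 70 = 711 mm.


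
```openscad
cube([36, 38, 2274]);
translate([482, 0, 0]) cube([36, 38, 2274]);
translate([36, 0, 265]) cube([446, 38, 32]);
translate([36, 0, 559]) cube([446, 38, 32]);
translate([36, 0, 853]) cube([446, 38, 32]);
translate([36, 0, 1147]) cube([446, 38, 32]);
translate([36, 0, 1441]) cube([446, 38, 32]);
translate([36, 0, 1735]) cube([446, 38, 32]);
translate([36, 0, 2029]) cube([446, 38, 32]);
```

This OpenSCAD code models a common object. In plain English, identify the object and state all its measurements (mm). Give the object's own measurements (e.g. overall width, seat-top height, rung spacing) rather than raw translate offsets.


A straight ladder. Two 36×38 mm vertical rails, 2274 mm tall, stand 518 mm apart (outside-to-outside) with their front faces coplanar on the −y side. 7 rungs, each 38 mm deep and 32 mm tall, span between the inner faces of the rails, front faces flush with the rails. The lowest rung's underside is at z = 265 mm and rungs are spaced 294 mm apart (underside to underside).


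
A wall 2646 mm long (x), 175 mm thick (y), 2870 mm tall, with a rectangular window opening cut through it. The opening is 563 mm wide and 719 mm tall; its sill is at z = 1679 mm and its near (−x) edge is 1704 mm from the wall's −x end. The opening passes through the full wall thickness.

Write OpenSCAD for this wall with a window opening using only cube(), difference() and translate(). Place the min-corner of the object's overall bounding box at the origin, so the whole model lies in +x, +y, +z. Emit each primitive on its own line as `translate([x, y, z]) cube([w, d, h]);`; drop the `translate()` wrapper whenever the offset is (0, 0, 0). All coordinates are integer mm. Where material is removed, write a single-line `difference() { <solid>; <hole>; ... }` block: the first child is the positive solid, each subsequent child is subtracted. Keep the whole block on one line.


difference() { cube([2646, 175, 2870]); translate([1704, 0, 1679]) cube([563, 175, 719]); }


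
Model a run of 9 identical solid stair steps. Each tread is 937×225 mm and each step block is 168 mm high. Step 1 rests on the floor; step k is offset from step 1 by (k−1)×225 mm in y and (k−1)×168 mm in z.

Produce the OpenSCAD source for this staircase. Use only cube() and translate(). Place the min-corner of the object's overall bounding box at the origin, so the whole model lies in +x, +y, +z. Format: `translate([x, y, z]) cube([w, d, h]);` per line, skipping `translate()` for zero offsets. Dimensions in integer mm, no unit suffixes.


cube([937, 225, 168]);
translate([0, 225, 168]) cube([937, 225, 168]);
translate([0, 450, 336]) cube([937, 225, 168]);
translate([0, 675, 504]) cube([937, 225, 168]);
translate([0, 900, 672]) cube([937, 225, 168]);
translate([0, 1125, 840]) cube([937, 225, 168]);
translate([0, 1350, 1008]) cube([937, 225, 168]);
translate([0, 1575, 1176]) cube([937, 225, 168]);
translate([0, 1800, 1344]) cube([937, 225, 168]);


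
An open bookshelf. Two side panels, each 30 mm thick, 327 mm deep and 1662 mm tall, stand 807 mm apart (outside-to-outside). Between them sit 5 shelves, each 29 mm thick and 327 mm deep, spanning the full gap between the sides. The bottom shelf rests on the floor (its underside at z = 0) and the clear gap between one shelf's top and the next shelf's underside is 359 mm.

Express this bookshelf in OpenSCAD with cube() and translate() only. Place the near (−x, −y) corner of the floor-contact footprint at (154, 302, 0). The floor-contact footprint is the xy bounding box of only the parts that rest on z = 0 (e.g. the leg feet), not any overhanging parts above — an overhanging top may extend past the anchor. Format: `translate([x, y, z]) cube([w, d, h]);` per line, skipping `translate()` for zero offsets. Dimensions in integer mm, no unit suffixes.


translate([154, 302, 0]) cube([30, 327, 1662]);
translate([931, 302, 0]) cube([30, 327, 1662]);
translate([184, 302, 0]) cube([747, 327, 29]);
translate([184, 302, 388]) cube([747, 327, 29]);
translate([184, 302, 776]) cube([747, 327, 29]);
translate([184, 302, 1164]) cube([747, 327, 29]);
translate([184, 302, 1552]) cube([747, 327, 29]);


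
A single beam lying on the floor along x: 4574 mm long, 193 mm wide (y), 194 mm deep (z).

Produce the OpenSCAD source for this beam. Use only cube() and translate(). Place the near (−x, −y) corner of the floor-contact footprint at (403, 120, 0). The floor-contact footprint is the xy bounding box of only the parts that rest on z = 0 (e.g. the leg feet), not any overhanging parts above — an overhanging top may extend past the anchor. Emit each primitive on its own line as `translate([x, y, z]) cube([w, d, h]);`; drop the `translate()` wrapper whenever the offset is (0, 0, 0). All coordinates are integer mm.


translate([403, 120, 0]) cube([4574, 193, 194]);


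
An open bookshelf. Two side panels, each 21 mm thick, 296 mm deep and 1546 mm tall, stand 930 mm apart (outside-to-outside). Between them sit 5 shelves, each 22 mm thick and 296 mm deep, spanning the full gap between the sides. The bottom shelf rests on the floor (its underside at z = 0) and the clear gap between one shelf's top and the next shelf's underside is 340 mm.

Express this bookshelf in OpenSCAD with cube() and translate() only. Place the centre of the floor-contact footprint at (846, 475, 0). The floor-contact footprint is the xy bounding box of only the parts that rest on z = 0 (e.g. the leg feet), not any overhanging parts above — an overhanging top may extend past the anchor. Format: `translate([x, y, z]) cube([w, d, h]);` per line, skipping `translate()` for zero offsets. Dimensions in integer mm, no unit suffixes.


translate([381, 327, 0]) cube([21, 296, 1546]);
translate([1290, 327, 0]) cube([21, 296, 1546]);
translate([402, 327, 0]) cube([888, 296, 22]);
translate([402, 327, 362]) cube([888, 296, 22]);
translate([402, 327, 724]) cube([888, 296, 22]);
translate([402, 327, 1086]) cube([888, 296, 22]);
translate([402, 327, 1448]) cube([888, 296, 22]);


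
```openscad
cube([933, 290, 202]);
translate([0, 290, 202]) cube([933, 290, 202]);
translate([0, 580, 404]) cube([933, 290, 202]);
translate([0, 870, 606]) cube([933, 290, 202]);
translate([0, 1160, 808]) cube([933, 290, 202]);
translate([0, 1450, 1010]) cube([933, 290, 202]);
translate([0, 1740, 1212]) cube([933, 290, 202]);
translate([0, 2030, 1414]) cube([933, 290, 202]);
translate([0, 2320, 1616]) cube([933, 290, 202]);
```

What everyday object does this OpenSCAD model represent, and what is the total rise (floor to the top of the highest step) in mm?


A staircase. The total rise is 1818 mm.

9 identical blocks, each offset up and back from the previous — a staircase. Each step is 202 mm tall and there are 9 of them, so the total rise is 9 × 202 = 1818 mm.


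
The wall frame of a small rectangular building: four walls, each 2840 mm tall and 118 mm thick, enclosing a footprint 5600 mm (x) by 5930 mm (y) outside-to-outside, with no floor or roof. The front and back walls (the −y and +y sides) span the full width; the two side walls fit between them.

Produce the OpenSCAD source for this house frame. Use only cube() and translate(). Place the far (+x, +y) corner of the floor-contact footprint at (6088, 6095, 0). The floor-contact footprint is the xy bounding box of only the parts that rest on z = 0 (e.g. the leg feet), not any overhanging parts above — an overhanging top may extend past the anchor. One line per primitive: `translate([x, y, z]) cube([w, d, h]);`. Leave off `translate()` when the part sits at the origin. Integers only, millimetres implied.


translate([488, 165, 0]) cube([5600, 118, 2840]);
translate([488, 5977, 0]) cube([5600, 118, 2840]);
translate([488, 283, 0]) cube([118, 5694, 2840]);
translate([5970, 283, 0]) cube([118, 5694, 2840]);


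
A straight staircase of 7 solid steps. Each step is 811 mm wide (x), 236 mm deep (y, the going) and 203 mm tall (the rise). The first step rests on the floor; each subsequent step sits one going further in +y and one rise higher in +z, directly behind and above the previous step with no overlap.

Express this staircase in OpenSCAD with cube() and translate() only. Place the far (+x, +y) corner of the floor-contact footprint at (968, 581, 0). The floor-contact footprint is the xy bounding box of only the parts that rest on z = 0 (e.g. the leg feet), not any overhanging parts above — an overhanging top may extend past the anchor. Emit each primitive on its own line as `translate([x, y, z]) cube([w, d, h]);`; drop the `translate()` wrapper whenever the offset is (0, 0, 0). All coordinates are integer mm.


translate([157, 345, 0]) cube([811, 236, 203]);
translate([157, 581, 203]) cube([811, 236, 203]);
translate([157, 817, 406]) cube([811, 236, 203]);
translate([157, 1053, 609]) cube([811, 236, 203]);
translate([157, 1289, 812]) cube([811, 236, 203]);
translate([157, 1525, 1015]) cube([811, 236, 203]);
translate([157, 1761, 1218]) cube([811, 236, 203]);


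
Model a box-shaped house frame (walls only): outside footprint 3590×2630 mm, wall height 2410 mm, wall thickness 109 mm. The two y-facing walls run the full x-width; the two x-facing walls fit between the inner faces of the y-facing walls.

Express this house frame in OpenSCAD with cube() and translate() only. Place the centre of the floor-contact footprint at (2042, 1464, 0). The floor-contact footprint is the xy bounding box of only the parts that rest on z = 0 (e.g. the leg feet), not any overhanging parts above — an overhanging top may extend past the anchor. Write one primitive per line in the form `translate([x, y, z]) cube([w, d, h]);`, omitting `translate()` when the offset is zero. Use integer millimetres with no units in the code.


translate([247, 149, 0]) cube([3590, 109, 2410]);
translate([247, 2670, 0]) cube([3590, 109, 2410]);
translate([247, 258, 0]) cube([109, 2412, 2410]);
translate([3728, 258, 0]) cube([109, 2412, 2410]);


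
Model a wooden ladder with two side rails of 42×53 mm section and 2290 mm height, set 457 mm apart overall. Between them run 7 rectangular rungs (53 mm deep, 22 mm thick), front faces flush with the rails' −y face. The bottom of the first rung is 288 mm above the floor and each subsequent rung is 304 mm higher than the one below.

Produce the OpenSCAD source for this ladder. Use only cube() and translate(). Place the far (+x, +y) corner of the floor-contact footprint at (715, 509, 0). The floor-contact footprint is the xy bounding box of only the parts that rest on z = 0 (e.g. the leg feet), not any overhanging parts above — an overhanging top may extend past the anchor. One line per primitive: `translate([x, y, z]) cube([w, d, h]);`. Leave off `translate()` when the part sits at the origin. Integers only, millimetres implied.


translate([258, 456, 0]) cube([42, 53, 2290]);
translate([673, 456, 0]) cube([42, 53, 2290]);
translate([300, 456, 288]) cube([373, 53, 22]);
translate([300, 456, 592]) cube([373, 53, 22]);
translate([300, 456, 896]) cube([373, 53, 22]);
translate([300, 456, 1200]) cube([373, 53, 22]);
translate([300, 456, 1504]) cube([373, 53, 22]);
translate([300, 456, 1808]) cube([373, 53, 22]);
translate([300, 456, 2112]) cube([373, 53, 22]);


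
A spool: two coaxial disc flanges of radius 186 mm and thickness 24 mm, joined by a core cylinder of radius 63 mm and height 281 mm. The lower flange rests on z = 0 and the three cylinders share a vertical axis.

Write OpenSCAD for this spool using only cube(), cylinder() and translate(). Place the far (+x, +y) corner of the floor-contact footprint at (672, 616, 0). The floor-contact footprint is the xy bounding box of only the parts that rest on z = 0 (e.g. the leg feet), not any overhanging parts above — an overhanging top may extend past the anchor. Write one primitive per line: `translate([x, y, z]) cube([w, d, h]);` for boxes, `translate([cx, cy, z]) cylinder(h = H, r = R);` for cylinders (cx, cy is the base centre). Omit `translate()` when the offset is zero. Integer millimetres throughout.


translate([486, 430, 0]) cylinder(h = 24, r = 186);
translate([486, 430, 24]) cylinder(h = 281, r = 63);
translate([486, 430, 305]) cylinder(h = 24, r = 186);
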